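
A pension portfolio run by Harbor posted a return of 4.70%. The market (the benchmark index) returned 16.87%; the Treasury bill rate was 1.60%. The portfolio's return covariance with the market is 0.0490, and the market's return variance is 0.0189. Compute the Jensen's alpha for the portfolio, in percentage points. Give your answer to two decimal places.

-36.49

β = Cov / Var = 0.0490 / 0.0189 = 2.5926
E[R] = Rf + β(Rm − Rf) = 1.60% + 2.5926 × (16.87% − 1.60%) = 41.1890%
α = Rp − E[R] = 4.70% − 41.1890% = -36.4890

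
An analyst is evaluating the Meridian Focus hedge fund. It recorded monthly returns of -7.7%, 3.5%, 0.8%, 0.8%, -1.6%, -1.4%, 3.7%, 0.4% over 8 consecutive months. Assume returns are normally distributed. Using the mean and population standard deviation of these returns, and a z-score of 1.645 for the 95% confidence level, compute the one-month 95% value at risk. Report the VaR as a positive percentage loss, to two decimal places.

5.73

r̄ = (-7.7 + 3.5 + 0.8 + 0.8 − 1.6 − 1.4 + 3.7 + 0.4) / 8 = -1.50 / 8 = -0.1875%
Σ(r − r̄)² = (-7.7 − (-0.1875))² + (3.5 − (-0.1875))² + … = 90.9088
population σ = √(90.9088 / 8) = √11.3636 = 3.3710%
VaR = −(r̄ − z·σ) = −(-0.1875 − 1.645 × 3.3710) = −(-5.7328) = 5.7328%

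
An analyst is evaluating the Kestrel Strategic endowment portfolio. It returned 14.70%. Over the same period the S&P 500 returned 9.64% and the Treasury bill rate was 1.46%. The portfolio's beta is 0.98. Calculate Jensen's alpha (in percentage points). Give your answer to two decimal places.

CAPM expected return = Rf + β(Rm − Rf) = 1.46% + 0.98 × (9.64% − 1.46%) = 1.46 + 0.98 × 8.18 = 9.4764%
Jensen's α = Rp − E[R] = 14.70% − 9.4764% = 5.2236

5.22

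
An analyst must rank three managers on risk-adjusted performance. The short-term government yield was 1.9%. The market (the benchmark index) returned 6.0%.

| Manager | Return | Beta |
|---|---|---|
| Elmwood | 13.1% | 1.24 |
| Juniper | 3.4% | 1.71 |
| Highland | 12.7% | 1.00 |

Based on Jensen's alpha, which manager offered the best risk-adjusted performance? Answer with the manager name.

Elmwood: α = 13.1% − [1.9% + 1.24 × (6.0% − 1.9%)] = 6.116
Juniper: α = 3.4% − [1.9% + 1.71 × (6.0% − 1.9%)] = -5.511
Highland: α = 12.7% − [1.9% + 1.00 × (6.0% − 1.9%)] = 6.700
Highest: Highland (6.700).

Highland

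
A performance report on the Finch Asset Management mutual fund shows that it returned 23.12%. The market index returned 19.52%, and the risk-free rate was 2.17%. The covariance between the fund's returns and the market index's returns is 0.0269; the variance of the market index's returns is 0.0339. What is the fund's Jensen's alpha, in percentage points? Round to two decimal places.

β = Cov / Var = 0.0269 / 0.0339 = 0.7935
E[R] = Rf + β(Rm − Rf) = 2.17% + 0.7935 × (19.52% − 2.17%) = 15.9372%
α = Rp − E[R] = 23.12% − 15.9372% = 7.1828

7.18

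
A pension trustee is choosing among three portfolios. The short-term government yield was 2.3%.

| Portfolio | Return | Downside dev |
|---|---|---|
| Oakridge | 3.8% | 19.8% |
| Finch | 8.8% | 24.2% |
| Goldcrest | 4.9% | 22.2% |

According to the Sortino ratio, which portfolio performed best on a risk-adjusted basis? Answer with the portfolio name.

Oakridge: Sortino ratio = (3.8% − 2.3%) / 19.8% = 0.076
Finch: Sortino ratio = (8.8% − 2.3%) / 24.2% = 0.269
Goldcrest: Sortino ratio = (4.9% − 2.3%) / 22.2% = 0.117
Highest: Finch (0.269).

Finch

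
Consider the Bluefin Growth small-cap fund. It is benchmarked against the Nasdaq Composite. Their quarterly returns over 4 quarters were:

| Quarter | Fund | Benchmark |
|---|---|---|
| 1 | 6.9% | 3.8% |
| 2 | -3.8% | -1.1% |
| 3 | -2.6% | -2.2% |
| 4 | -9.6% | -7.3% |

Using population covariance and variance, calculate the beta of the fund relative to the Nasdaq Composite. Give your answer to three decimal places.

r̄p = -2.2750%,  r̄m = -1.7000%
Cov = Σ(rp − r̄p)(rm − r̄m) / 4 = 22.6825
Var(rm) = Σ(rm − r̄m)² / 4 = 15.5550
β = Cov / Var = 22.6825 / 15.5550 = 1.4582

1.458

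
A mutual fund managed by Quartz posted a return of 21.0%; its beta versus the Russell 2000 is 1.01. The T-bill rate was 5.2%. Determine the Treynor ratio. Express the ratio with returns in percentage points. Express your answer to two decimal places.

15.64

Treynor = (Rp − Rf) / β = (21.0% − 5.2%) / 1.01 = 15.80 / 1.01 = 15.6436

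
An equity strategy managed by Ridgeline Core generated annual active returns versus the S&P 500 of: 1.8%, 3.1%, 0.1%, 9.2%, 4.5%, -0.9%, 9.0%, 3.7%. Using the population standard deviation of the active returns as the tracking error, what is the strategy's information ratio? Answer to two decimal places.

Mean return r̄ = 30.50 / 8 = 3.8125%
Σ(r − r̄)² = (1.8 − 3.8125)² + (3.1 − 3.8125)² + … = 96.9688
σ = √[96.9688 / 8] = 3.4815%
IR = r̄ / tracking error = 3.8125 / 3.4815 = 1.0951

1.10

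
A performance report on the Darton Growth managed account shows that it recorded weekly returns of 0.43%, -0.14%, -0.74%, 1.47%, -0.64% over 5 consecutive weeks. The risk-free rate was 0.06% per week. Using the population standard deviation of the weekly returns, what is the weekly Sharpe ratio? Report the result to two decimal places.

0.02

Mean return r̄ = 0.380 / 5 = 0.0760%
Population σ = √[Σ(r − r̄)² / 5] = √[3.2937 / 5] = √0.6587 = 0.8116%
Sharpe = (r̄ − rf) / σ = (0.0760 − 0.06) / 0.8116 = 0.0160 / 0.8116 = 0.0197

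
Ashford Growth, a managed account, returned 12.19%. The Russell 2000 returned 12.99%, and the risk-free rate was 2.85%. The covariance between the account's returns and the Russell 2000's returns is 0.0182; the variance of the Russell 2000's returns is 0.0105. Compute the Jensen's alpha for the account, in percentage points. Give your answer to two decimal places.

-8.24

β = Cov / Var = 0.0182 / 0.0105 = 1.7333
E[R] = Rf + β(Rm − Rf) = 2.85% + 1.7333 × (12.99% − 2.85%) = 20.4257%
α = Rp − E[R] = 12.19% − 20.4257% = -8.2357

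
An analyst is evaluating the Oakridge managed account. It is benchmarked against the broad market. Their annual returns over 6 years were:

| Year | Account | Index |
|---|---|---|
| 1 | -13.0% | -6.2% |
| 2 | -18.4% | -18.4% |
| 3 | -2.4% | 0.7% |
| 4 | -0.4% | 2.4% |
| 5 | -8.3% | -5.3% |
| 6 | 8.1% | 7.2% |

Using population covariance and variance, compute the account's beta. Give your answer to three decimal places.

1.018

r̄p = -5.7333%,  r̄m = -3.2667%
Cov = Σ(rp − r̄p)(rm − r̄m) / 6 = 67.7428
Var(rm) = Σ(rm − r̄m)² / 6 = 66.5256
β = Cov / Var = 67.7428 / 66.5256 = 1.0183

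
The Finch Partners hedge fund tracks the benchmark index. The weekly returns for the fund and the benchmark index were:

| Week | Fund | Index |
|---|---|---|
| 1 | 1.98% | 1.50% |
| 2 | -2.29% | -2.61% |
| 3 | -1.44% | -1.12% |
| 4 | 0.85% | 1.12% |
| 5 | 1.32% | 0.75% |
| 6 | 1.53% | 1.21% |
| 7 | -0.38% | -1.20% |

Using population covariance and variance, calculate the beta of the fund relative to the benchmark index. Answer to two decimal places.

0.99

r̄p = 0.2243%,  r̄m = -0.0500%
Cov = Σ(rp − r̄p)(rm − r̄m) / 7 = 2.1268
Var(rm) = Σ(rm − r̄m)² / 7 = 2.1457
β = Cov / Var = 2.1268 / 2.1457 = 0.9912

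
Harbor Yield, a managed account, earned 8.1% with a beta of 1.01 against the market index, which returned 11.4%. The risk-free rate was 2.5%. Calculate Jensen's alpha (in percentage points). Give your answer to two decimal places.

CAPM expected return = Rf + β(Rm − Rf) = 2.5% + 1.01 × (11.4% − 2.5%) = 2.5 + 1.01 × 8.90 = 11.4890%
Jensen's α = Rp − E[R] = 8.1% − 11.4890% = -3.3890

-3.39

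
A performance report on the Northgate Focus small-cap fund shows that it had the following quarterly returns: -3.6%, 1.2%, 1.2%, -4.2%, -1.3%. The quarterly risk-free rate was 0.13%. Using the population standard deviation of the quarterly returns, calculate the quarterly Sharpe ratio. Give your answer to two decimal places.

-0.64

Mean return r̄ = -6.70 / 5 = -1.3400%
Σ(r − r̄)² = (-3.6 − (-1.3400))² + (1.2 − (-1.3400))² + (1.2 − (-1.3400))² + … = 26.1920
population σ = √(26.1920 / 5) = √5.2384 = 2.2888%
Sharpe = (r̄ − rf) / σ = (-1.3400 − 0.13) / 2.2888 = -1.4700 / 2.2888 = -0.6423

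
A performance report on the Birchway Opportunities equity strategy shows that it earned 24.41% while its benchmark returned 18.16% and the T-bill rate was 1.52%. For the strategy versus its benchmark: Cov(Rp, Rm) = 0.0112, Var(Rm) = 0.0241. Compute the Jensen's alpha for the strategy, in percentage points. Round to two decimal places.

15.16

β = Cov / Var = 0.0112 / 0.0241 = 0.4647
E[R] = Rf + β(Rm − Rf) = 1.52% + 0.4647 × (18.16% − 1.52%) = 9.2526%
α = Rp − E[R] = 24.41% − 9.2526% = 15.1574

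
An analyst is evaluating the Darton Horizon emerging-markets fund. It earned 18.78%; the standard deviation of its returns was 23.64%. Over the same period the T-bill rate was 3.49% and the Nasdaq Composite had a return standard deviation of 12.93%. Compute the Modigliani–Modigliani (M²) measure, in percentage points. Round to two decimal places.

11.85

Sharpe = (Rp − Rf) / σp = (18.78% − 3.49%) / 23.64% = 0.6468
M² = Rf + Sharpe × σm = 3.49% + 0.6468 × 12.93% = 11.8531%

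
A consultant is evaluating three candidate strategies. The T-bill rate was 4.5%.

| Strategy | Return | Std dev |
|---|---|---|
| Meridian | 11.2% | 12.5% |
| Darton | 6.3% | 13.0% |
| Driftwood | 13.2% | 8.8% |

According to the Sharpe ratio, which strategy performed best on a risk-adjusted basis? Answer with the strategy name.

Driftwood

Meridian: Sharpe ratio = (11.2% − 4.5%) / 12.5% = 0.536
Darton: Sharpe ratio = (6.3% − 4.5%) / 13.0% = 0.138
Driftwood: Sharpe ratio = (13.2% − 4.5%) / 8.8% = 0.989
Highest: Driftwood (0.989).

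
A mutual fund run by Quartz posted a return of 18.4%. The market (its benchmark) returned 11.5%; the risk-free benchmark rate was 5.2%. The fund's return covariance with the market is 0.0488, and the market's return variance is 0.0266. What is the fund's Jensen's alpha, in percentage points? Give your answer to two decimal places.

1.64

β = Cov / Var = 0.0488 / 0.0266 = 1.8346
E[R] = Rf + β(Rm − Rf) = 5.2% + 1.8346 × (11.5% − 5.2%) = 16.7580%
α = Rp − E[R] = 18.4% − 16.7580% = 1.6420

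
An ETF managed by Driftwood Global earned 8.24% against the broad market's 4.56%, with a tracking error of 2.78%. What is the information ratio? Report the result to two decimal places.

1.32

IR = (Rp − Rb) / TE = (8.24% − 4.56%) / 2.78% = 3.68% / 2.78% = 1.3237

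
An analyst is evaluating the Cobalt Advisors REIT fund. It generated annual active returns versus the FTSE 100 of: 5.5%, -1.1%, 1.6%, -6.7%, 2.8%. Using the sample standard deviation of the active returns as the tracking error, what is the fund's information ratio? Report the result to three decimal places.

0.091

r̄ = (5.5 − 1.1 + 1.6 − 6.7 + 2.8) / 5 = 2.10 / 5 = 0.4200%
Sample std dev = √[85.8680 / 4] = 4.6332%
IR = r̄ / tracking error = 0.4200 / 4.6332 = 0.0907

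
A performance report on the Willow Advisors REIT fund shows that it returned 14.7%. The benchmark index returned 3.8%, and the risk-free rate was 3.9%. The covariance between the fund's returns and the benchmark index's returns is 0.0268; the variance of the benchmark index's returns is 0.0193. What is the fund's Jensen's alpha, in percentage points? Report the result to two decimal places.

10.94

β = Cov / Var = 0.0268 / 0.0193 = 1.3886
E[R] = Rf + β(Rm − Rf) = 3.9% + 1.3886 × (3.8% − 3.9%) = 3.7611%
α = Rp − E[R] = 14.7% − 3.7611% = 10.9389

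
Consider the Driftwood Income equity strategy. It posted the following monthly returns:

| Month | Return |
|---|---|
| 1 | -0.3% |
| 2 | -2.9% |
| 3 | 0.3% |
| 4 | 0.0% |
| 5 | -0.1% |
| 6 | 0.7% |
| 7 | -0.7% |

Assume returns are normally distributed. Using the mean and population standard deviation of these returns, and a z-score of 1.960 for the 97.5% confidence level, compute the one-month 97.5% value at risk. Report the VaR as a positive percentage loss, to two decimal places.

Mean return r̄ = -3.00 / 7 = -0.4286%
Population std dev = √[8.2943 / 7] = 1.0885%
VaR = −(r̄ − z·σ) = −(-0.4286 − 1.960 × 1.0885) = −(-2.5621) = 2.5621%

2.56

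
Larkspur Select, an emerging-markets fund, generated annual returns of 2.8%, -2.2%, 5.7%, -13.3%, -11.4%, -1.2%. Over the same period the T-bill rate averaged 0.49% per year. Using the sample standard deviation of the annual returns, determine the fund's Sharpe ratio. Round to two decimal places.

-0.49

r̄ = (2.8 − 2.2 + 5.7 − 13.3 − 11.4 − 1.2) / 6 = -3.2667%
Sample std dev = √[289.4333 / 5] = 7.6083%
Sharpe = (r̄ − rf) / σ = (-3.2667 − 0.49) / 7.6083 = -3.7567 / 7.6083 = -0.4938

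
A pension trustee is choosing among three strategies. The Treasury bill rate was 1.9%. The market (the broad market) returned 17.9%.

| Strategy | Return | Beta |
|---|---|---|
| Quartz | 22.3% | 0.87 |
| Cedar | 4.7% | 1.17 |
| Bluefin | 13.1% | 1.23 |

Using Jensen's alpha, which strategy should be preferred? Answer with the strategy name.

Quartz: α = 22.3% − [1.9% + 0.87 × (17.9% − 1.9%)] = 6.480
Cedar: α = 4.7% − [1.9% + 1.17 × (17.9% − 1.9%)] = -15.920
Bluefin: α = 13.1% − [1.9% + 1.23 × (17.9% − 1.9%)] = -8.480
Highest: Quartz (6.480).

Quartz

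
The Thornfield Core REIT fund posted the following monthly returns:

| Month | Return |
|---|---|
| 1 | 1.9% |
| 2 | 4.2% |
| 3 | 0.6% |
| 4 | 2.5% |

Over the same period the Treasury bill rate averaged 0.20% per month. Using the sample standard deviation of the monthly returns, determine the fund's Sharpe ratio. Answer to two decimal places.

1.41

μ = (1.9 + 4.2 + 0.6 + 2.5) / 4 = 2.3000%
Σ(r − μ)² = (1.9 − 2.3000)² + (4.2 − 2.3000)² + (0.6 − 2.3000)² + … = 6.7000
sample σ = √(6.7000 / 3) = √2.2333 = 1.4944%
Sharpe = (μ − rf) / σ = (2.3000 − 0.2) / 1.4944 = 2.1000 / 1.4944 = 1.4052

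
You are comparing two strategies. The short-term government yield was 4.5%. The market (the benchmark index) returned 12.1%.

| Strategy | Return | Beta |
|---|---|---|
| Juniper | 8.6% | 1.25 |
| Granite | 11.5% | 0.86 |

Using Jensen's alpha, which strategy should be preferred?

Granite

Juniper: α = 8.6% − [4.5% + 1.25 × (12.1% − 4.5%)] = -5.400
Granite: α = 11.5% − [4.5% + 0.86 × (12.1% − 4.5%)] = 0.464
Highest: Granite (0.464).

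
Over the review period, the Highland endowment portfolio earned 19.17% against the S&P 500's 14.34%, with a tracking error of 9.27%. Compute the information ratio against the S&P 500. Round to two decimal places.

IR = (Rp − Rb) / TE = (19.17% − 14.34%) / 9.27% = 4.83% / 9.27% = 0.5210

0.52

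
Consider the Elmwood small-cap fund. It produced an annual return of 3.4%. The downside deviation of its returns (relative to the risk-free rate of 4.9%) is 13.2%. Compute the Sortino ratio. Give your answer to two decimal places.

Sortino = (Rp − Rf) / σd = (3.4% − 4.9%) / 13.2% = -1.50% / 13.2% = -0.1136

-0.11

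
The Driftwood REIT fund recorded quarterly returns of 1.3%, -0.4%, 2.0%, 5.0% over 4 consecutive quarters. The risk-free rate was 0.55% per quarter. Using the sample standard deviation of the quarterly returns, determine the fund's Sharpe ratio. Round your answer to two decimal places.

μ = (1.3 − 0.4 + 2 + 5) / 4 = 1.9750%
Sample σ = √[Σ(r − μ)² / 3] = √[15.2475 / 3] = √5.0825 = 2.2544%
Sharpe = (μ − rf) / σ = (1.9750 − 0.55) / 2.2544 = 1.4250 / 2.2544 = 0.6321

0.63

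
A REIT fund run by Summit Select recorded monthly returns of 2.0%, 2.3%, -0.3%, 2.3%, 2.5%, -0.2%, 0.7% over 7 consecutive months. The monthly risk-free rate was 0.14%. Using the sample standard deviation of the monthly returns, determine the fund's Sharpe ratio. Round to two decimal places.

μ = (2 + 2.3 − 0.3 + 2.3 + 2.5 − 0.2 + 0.7) / 7 = 9.30 / 7 = 1.3286%
Σ(r − μ)² = (2 − 1.3286)² + (2.3 − 1.3286)² + (-0.3 − 1.3286)² + … = 9.0943
σ = √[9.0943 / 6] = 1.2311%
Sharpe = (μ − rf) / σ = (1.3286 − 0.14) / 1.2311 = 1.1886 / 1.2311 = 0.9655

0.97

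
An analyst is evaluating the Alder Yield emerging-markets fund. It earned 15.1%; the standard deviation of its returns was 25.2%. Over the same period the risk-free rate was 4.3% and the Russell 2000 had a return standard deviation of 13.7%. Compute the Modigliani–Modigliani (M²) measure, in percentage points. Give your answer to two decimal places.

10.17

Sharpe = (Rp − Rf) / σp = (15.1% − 4.3%) / 25.2% = 0.4286
M² = Rf + Sharpe × σm = 4.3% + 0.4286 × 13.7% = 10.1718%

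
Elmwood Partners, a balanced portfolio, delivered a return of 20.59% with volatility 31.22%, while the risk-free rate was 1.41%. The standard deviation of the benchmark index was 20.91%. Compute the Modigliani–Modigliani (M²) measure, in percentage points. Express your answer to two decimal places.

14.26

Sharpe = (Rp − Rf) / σp = (20.59% − 1.41%) / 31.22% = 0.6143
M² = Rf + Sharpe × σm = 1.41% + 0.6143 × 20.91% = 14.2550%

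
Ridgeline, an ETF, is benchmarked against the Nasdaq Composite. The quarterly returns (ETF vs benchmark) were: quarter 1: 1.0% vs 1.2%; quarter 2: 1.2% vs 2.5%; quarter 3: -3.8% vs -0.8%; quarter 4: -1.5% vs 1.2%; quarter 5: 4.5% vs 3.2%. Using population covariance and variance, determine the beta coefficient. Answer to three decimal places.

1.903

r̄p = 0.2800%,  r̄m = 1.4600%
Cov = Σ(rp − r̄p)(rm − r̄m) / 5 = 3.5592
Var(rm) = Σ(rm − r̄m)² / 5 = 1.8704
β = Cov / Var = 3.5592 / 1.8704 = 1.9029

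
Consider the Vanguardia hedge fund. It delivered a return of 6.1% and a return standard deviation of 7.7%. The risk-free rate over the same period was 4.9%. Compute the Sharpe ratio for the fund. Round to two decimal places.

0.16

Sharpe = (Rp − Rf) / σp = (6.1% − 4.9%) / 7.7% = 1.20% / 7.7% = 0.1558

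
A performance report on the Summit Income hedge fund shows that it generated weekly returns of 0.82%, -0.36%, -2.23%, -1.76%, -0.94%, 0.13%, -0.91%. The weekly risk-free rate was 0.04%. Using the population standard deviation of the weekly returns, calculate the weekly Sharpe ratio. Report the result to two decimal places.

-0.81

μ = (0.82 − 0.36 − 2.23 − 1.76 − 0.94 + 0.13 − 0.91) / 7 = -5.250 / 7 = -0.7500%
Population σ = √[Σ(r − μ)² / 7] = √[6.6636 / 7] = √0.9519 = 0.9757%
Sharpe = (μ − rf) / σ = (-0.7500 − 0.04) / 0.9757 = -0.7900 / 0.9757 = -0.8097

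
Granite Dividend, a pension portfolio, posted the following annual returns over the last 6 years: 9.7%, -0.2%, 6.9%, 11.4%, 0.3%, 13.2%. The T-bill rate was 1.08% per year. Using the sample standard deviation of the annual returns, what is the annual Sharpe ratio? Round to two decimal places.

1.02

r̄ = (9.7 − 0.2 + 6.9 + 11.4 + 0.3 + 13.2) / 6 = 6.8833%
Σ(r − r̄)² = 161.7483; sample σ = √(161.7483/5) = 5.6877%
Sharpe = (r̄ − rf) / σ = (6.8833 − 1.08) / 5.6877 = 5.8033 / 5.6877 = 1.0203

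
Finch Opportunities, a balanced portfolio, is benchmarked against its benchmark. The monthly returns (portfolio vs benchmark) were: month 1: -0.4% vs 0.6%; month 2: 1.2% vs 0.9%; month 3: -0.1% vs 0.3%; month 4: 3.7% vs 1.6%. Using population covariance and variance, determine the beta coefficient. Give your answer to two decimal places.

r̄p = 1.1000%,  r̄m = 0.8500%
Cov = Σ(rp − r̄p)(rm − r̄m) / 4 = 0.7475
Var(rm) = Σ(rm − r̄m)² / 4 = 0.2325
β = Cov / Var = 0.7475 / 0.2325 = 3.2151

3.22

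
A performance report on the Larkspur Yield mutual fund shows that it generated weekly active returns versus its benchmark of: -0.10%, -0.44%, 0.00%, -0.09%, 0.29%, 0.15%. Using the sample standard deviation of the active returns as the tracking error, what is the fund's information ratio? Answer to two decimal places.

r̄ = (-0.1 − 0.44 + 0 − 0.09 + 0.29 + 0.15) / 6 = -0.0317%
Sample σ = √[Σ(r − r̄)² / 5] = √[0.3123 / 5] = √0.0625 = 0.2500%
IR = r̄ / tracking error = -0.0317 / 0.2500 = -0.1268

-0.13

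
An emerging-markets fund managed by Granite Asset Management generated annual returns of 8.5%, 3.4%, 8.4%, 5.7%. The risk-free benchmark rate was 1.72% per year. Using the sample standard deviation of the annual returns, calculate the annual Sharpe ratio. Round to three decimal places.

1.959

Mean return r̄ = 26.00 / 4 = 6.5000%
Sample σ = √[Σ(r − r̄)² / 3] = √[17.8600 / 3] = √5.9533 = 2.4399%
Sharpe = (r̄ − rf) / σ = (6.5000 − 1.72) / 2.4399 = 4.7800 / 2.4399 = 1.9591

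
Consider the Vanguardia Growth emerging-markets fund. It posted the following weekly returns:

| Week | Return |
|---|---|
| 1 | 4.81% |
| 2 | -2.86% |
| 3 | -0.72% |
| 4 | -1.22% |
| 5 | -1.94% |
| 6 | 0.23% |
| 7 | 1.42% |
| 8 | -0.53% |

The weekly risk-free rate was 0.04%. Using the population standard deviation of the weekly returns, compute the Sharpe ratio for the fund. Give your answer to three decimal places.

-0.064

μ = (4.81 − 2.86 − 0.72 − 1.22 − 1.94 + 0.23 + 1.42 − 0.53) / 8 = -0.1013%
Σ(r − μ)² = 39.3543; population σ = √(39.3543/8) = 2.2179%
Sharpe = (μ − rf) / σ = (-0.1013 − 0.04) / 2.2179 = -0.1413 / 2.2179 = -0.0637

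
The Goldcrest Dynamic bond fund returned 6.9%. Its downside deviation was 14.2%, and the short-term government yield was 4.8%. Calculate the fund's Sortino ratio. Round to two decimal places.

Sortino = (Rp − Rf) / σd = (6.9% − 4.8%) / 14.2% = 2.10% / 14.2% = 0.1479

0.15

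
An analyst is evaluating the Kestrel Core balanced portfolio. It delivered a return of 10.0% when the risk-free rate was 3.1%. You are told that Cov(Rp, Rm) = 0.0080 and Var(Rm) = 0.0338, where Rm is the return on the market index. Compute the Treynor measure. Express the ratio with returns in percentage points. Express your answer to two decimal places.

β = Cov / Var = 0.0080 / 0.0338 = 0.2367
Treynor = (Rp − Rf) / β = (10.0% − 3.1%) / 0.2367 = 6.90 / 0.2367 = 29.1508

29.15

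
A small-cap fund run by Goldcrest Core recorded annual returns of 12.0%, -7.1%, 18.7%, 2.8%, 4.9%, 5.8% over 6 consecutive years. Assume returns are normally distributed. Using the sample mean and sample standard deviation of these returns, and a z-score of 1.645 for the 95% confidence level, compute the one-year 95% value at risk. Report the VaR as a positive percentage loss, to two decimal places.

Mean return r̄ = 37.10 / 6 = 6.1833%
Sample σ = √[Σ(r − r̄)² / 5] = √[380.1883 / 5] = √76.0377 = 8.7200%
VaR = −(r̄ − z·σ) = −(6.1833 − 1.645 × 8.7200) = −(-8.1611) = 8.1611%

8.16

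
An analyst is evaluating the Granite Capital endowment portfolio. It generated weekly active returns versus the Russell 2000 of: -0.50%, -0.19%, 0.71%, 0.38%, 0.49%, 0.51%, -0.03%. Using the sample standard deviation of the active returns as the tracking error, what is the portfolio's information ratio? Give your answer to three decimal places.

0.444

r̄ = (-0.5 − 0.19 + 0.71 + 0.38 + 0.49 + 0.51 − 0.03) / 7 = 0.1957%
Σ(r − r̄)² = (-0.5 − 0.1957)² + (-0.19 − 0.1957)² + (0.71 − 0.1957)² + … = 1.1676
σ = √[1.1676 / 6] = 0.4411%
IR = r̄ / tracking error = 0.1957 / 0.4411 = 0.4437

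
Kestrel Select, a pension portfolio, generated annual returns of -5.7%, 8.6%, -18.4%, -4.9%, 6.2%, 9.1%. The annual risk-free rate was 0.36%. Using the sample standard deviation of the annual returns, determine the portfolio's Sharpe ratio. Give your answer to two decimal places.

r̄ = (-5.7 + 8.6 − 18.4 − 4.9 + 6.2 + 9.1) / 6 = -5.10 / 6 = -0.8500%
Σ(r − r̄)² = 585.9350; sample σ = √(585.9350/5) = 10.8253%
Sharpe = (r̄ − rf) / σ = (-0.8500 − 0.36) / 10.8253 = -1.2100 / 10.8253 = -0.1118

-0.11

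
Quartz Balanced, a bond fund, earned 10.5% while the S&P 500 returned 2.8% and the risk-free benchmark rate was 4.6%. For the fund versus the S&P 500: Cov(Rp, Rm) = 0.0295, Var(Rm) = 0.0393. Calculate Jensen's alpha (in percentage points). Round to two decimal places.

7.25

β = Cov / Var = 0.0295 / 0.0393 = 0.7506
E[R] = Rf + β(Rm − Rf) = 4.6% + 0.7506 × (2.8% − 4.6%) = 3.2489%
α = Rp − E[R] = 10.5% − 3.2489% = 7.2511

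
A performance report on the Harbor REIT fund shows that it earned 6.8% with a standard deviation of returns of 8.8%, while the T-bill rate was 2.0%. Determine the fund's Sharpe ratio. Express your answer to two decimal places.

0.55

Sharpe = (Rp − Rf) / σp = (6.8% − 2.0%) / 8.8% = 4.80% / 8.8% = 0.5455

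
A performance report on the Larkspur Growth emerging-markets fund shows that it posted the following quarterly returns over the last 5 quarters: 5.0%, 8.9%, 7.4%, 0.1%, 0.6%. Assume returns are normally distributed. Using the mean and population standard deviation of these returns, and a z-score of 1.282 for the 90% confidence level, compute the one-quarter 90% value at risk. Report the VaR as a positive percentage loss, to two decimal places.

Mean return μ = 22.00 / 5 = 4.4000%
Σ(r − μ)² = (5 − 4.4000)² + (8.9 − 4.4000)² + … = 62.5400
σ = √[62.5400 / 5] = 3.5367%
VaR = −(μ − z·σ) = −(4.4000 − 1.282 × 3.5367) = −(-0.1340) = 0.1340%

0.13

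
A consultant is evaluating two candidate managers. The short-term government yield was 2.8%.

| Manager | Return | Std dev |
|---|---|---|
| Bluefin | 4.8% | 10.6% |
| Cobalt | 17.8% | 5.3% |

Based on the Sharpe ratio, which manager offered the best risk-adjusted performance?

Cobalt

Bluefin: Sharpe ratio = (4.8% − 2.8%) / 10.6% = 0.189
Cobalt: Sharpe ratio = (17.8% − 2.8%) / 5.3% = 2.830
Highest: Cobalt (2.830).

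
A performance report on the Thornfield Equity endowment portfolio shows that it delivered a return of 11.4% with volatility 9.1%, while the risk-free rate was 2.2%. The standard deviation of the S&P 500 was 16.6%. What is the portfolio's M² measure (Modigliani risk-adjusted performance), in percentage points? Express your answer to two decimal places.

Sharpe = (Rp − Rf) / σp = (11.4% − 2.2%) / 9.1% = 1.0110
M² = Rf + Sharpe × σm = 2.2% + 1.0110 × 16.6% = 18.9826%

18.98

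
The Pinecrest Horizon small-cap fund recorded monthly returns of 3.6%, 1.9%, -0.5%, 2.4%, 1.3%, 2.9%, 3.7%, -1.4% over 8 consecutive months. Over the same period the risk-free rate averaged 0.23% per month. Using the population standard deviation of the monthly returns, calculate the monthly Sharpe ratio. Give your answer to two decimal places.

Mean return r̄ = 13.90 / 8 = 1.7375%
Population σ = √[Σ(r − r̄)² / 8] = √[24.1788 / 8] = √3.0224 = 1.7385%
Sharpe = (r̄ − rf) / σ = (1.7375 − 0.23) / 1.7385 = 1.5075 / 1.7385 = 0.8671

0.87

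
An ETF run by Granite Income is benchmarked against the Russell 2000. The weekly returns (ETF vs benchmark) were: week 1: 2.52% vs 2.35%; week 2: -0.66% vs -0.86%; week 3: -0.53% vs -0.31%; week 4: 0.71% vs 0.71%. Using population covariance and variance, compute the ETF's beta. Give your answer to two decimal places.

r̄p = 0.5100%,  r̄m = 0.4725%
Cov = Σ(rp − r̄p)(rm − r̄m) / 4 = 1.5485
Var(rm) = Σ(rm − r̄m)² / 4 = 1.4923
β = Cov / Var = 1.5485 / 1.4923 = 1.0377

1.04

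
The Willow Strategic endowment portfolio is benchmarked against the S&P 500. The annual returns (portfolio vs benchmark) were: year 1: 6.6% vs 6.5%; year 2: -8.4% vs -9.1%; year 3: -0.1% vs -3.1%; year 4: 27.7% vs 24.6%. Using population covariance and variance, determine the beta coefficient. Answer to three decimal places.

r̄p = 6.4500%,  r̄m = 4.7250%
Cov = Σ(rp − r̄p)(rm − r̄m) / 4 = 169.7913
Var(rm) = Σ(rm − r̄m)² / 4 = 162.6319
β = Cov / Var = 169.7913 / 162.6319 = 1.0440

1.044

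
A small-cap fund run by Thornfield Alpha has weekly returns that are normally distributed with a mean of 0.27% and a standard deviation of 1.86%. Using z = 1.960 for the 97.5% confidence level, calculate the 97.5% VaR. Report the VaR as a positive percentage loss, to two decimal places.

3.38

VaR (as % loss) = −(μ − z·σ) = −(0.27% − 1.960 × 1.86%) = −(-3.3756%) = 3.3756%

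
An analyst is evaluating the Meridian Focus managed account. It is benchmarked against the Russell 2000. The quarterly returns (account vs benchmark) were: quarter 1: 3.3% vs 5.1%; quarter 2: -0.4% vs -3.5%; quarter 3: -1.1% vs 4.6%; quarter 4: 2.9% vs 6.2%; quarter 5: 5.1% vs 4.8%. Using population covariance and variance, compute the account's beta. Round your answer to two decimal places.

0.36

r̄p = 1.9600%,  r̄m = 3.4400%
Cov = Σ(rp − r̄p)(rm − r̄m) / 5 = 4.3836
Var(rm) = Σ(rm − r̄m)² / 5 = 12.3464
β = Cov / Var = 4.3836 / 12.3464 = 0.3551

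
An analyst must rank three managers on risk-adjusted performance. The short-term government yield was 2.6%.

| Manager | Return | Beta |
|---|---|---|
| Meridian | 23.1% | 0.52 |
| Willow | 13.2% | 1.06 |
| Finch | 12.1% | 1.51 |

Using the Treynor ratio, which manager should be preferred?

Meridian: Treynor = (23.1% − 2.6%) / 0.52 = 39.423
Willow: Treynor = (13.2% − 2.6%) / 1.06 = 10.000
Finch: Treynor = (12.1% − 2.6%) / 1.51 = 6.291
Highest: Meridian (39.423).

Meridian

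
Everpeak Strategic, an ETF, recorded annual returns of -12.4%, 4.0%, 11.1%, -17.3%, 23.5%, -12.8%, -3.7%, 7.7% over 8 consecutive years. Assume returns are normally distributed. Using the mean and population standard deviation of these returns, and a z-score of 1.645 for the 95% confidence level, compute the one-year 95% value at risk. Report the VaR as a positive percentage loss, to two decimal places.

Mean return r̄ = 0.10 / 8 = 0.0125%
Σ(r − r̄)² = 1381.3288; population σ = √(1381.3288/8) = 13.1402%
VaR = −(r̄ − z·σ) = −(0.0125 − 1.645 × 13.1402) = −(-21.6031) = 21.6031%

21.60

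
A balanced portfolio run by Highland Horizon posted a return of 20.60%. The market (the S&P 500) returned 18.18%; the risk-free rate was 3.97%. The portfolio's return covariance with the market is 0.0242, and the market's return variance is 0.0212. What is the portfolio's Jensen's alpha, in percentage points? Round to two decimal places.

0.41

β = Cov / Var = 0.0242 / 0.0212 = 1.1415
E[R] = Rf + β(Rm − Rf) = 3.97% + 1.1415 × (18.18% − 3.97%) = 20.1907%
α = Rp − E[R] = 20.60% − 20.1907% = 0.4093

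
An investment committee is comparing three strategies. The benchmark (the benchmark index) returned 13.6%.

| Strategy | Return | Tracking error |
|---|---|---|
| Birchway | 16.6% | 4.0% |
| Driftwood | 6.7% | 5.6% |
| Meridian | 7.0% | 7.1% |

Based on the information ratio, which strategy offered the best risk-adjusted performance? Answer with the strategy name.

Birchway

Birchway: IR = (16.6% − 13.6%) / 4.0% = 0.750
Driftwood: IR = (6.7% − 13.6%) / 5.6% = -1.232
Meridian: IR = (7.0% − 13.6%) / 7.1% = -0.930
Highest: Birchway (0.750).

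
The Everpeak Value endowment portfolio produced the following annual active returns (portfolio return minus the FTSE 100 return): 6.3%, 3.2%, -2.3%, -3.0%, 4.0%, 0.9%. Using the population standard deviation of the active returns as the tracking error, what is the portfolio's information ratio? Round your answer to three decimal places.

r̄ = (6.3 + 3.2 − 2.3 − 3 + 4 + 0.9) / 6 = 9.10 / 6 = 1.5167%
Population std dev = √[67.2283 / 6] = 3.3473%
IR = r̄ / tracking error = 1.5167 / 3.3473 = 0.4531

0.453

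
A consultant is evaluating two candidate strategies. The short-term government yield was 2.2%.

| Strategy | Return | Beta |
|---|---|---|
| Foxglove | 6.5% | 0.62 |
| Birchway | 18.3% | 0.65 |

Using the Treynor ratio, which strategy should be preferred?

Foxglove: Treynor = (6.5% − 2.2%) / 0.62 = 6.935
Birchway: Treynor = (18.3% − 2.2%) / 0.65 = 24.769
Highest: Birchway (24.769).

Birchway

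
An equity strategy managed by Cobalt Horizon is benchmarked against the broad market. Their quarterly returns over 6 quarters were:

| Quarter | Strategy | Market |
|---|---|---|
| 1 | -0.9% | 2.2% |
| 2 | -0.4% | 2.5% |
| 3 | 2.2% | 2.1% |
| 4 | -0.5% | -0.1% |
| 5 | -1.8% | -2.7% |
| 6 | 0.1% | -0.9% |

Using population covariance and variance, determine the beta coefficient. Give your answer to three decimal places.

r̄p = -0.2167%,  r̄m = 0.5167%
Cov = Σ(rp − r̄p)(rm − r̄m) / 6 = 1.1886
Var(rm) = Σ(rm − r̄m)² / 6 = 3.6681
β = Cov / Var = 1.1886 / 3.6681 = 0.3240

0.324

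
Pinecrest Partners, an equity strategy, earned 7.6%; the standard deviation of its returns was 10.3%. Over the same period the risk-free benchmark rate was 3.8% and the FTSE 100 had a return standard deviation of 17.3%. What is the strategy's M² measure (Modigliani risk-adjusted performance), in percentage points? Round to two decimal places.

10.18

Sharpe = (Rp − Rf) / σp = (7.6% − 3.8%) / 10.3% = 0.3689
M² = Rf + Sharpe × σm = 3.8% + 0.3689 × 17.3% = 10.1820%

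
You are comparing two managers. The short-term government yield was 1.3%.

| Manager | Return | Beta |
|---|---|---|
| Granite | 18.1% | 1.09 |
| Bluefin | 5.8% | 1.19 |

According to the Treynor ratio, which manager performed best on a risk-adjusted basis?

Granite: Treynor = (18.1% − 1.3%) / 1.09 = 15.413
Bluefin: Treynor = (5.8% − 1.3%) / 1.19 = 3.782
Highest: Granite (15.413).

Granite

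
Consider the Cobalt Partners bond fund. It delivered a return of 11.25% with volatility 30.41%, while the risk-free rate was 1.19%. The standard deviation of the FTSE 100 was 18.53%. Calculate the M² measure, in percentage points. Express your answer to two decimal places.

7.32

Sharpe = (Rp − Rf) / σp = (11.25% − 1.19%) / 30.41% = 0.3308
M² = Rf + Sharpe × σm = 1.19% + 0.3308 × 18.53% = 7.3197%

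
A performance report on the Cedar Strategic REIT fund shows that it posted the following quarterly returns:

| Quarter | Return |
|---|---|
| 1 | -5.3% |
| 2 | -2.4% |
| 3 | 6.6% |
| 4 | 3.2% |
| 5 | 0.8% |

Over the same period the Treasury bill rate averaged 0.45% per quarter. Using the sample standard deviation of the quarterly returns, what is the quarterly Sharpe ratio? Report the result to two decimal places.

0.03

r̄ = (-5.3 − 2.4 + 6.6 + 3.2 + 0.8) / 5 = 0.5800%
Sample std dev = √[86.6080 / 4] = 4.6532%
Sharpe = (r̄ − rf) / σ = (0.5800 − 0.45) / 4.6532 = 0.1300 / 4.6532 = 0.0279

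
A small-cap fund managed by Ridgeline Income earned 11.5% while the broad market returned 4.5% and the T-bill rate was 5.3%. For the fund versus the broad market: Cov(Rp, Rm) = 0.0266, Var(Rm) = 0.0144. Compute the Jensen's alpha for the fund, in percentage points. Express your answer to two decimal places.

β = Cov / Var = 0.0266 / 0.0144 = 1.8472
E[R] = Rf + β(Rm − Rf) = 5.3% + 1.8472 × (4.5% − 5.3%) = 3.8222%
α = Rp − E[R] = 11.5% − 3.8222% = 7.6778

7.68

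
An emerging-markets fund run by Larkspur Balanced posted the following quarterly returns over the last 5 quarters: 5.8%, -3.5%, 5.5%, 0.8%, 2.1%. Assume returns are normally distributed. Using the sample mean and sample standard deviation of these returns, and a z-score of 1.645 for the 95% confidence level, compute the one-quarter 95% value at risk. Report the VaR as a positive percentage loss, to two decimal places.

4.14

Mean return r̄ = 10.70 / 5 = 2.1400%
Σ(r − r̄)² = 58.2920; sample σ = √(58.2920/4) = 3.8175%
VaR = −(r̄ − z·σ) = −(2.1400 − 1.645 × 3.8175) = −(-4.1398) = 4.1398%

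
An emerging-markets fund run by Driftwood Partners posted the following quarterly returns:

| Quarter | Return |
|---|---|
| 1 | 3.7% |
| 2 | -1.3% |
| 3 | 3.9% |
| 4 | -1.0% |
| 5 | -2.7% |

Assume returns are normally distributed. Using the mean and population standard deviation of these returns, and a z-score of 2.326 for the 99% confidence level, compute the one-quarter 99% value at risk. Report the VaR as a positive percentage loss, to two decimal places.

μ = (3.7 − 1.3 + 3.9 − 1 − 2.7) / 5 = 0.5200%
Population σ = √[Σ(r − μ)² / 5] = √[37.5280 / 5] = √7.5056 = 2.7396%
VaR = −(μ − z·σ) = −(0.5200 − 2.326 × 2.7396) = −(-5.8523) = 5.8523%

5.85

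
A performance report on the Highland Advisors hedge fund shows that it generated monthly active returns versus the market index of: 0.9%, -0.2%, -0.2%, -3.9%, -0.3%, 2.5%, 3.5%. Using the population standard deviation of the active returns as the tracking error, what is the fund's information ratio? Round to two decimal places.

Mean return μ = 2.30 / 7 = 0.3286%
Σ(r − μ)² = (0.9 − 0.3286)² + (-0.2 − 0.3286)² + … = 33.9343
population σ = √(33.9343 / 7) = √4.8478 = 2.2018%
IR = μ / tracking error = 0.3286 / 2.2018 = 0.1492

0.15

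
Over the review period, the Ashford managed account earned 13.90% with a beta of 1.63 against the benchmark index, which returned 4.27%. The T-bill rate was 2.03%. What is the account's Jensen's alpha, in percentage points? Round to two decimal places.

8.22

CAPM expected return = Rf + β(Rm − Rf) = 2.03% + 1.63 × (4.27% − 2.03%) = 2.03 + 1.63 × 2.24 = 5.6812%
Jensen's α = Rp − E[R] = 13.90% − 5.6812% = 8.2188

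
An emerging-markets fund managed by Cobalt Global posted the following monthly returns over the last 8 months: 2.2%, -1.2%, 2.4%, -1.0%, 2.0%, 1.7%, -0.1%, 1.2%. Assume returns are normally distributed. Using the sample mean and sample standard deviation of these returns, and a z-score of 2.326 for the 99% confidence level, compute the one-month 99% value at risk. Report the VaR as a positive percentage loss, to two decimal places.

2.49

Mean return μ = 7.20 / 8 = 0.9000%
Sample std dev = √[14.9000 / 7] = 1.4590%
VaR = −(μ − z·σ) = −(0.9000 − 2.326 × 1.4590) = −(-2.4936) = 2.4936%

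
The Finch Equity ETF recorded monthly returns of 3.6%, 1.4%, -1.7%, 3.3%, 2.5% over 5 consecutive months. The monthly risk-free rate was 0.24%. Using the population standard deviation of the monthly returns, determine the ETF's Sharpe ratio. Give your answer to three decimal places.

0.824

r̄ = (3.6 + 1.4 − 1.7 + 3.3 + 2.5) / 5 = 1.8200%
Σ(r − r̄)² = (3.6 − 1.8200)² + (1.4 − 1.8200)² + … = 18.3880
σ = √[18.3880 / 5] = 1.9177%
Sharpe = (r̄ − rf) / σ = (1.8200 − 0.24) / 1.9177 = 1.5800 / 1.9177 = 0.8239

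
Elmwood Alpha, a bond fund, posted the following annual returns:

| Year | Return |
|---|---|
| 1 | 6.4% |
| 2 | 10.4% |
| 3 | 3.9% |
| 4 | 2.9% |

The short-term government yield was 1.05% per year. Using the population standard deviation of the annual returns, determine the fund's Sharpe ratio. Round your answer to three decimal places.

μ = (6.4 + 10.4 + 3.9 + 2.9) / 4 = 23.60 / 4 = 5.9000%
Population σ = √[Σ(r − μ)² / 4] = √[33.5000 / 4] = √8.3750 = 2.8940%
Sharpe = (μ − rf) / σ = (5.9000 − 1.05) / 2.8940 = 4.8500 / 2.8940 = 1.6759

1.676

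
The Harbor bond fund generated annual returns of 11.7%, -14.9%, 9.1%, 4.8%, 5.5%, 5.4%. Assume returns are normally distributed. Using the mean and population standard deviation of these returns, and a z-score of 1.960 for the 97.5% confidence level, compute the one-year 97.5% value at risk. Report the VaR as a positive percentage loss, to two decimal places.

r̄ = (11.7 − 14.9 + 9.1 + 4.8 + 5.5 + 5.4) / 6 = 21.60 / 6 = 3.6000%
Population σ = √[Σ(r − r̄)² / 6] = √[446.4000 / 6] = √74.4000 = 8.6255%
VaR = −(r̄ − z·σ) = −(3.6000 − 1.960 × 8.6255) = −(-13.3060) = 13.3060%

13.31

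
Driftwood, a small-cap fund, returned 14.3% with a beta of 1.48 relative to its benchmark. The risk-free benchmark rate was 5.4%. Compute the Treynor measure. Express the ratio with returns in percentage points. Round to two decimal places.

Treynor = (Rp − Rf) / β = (14.3% − 5.4%) / 1.48 = 8.90 / 1.48 = 6.0135

6.01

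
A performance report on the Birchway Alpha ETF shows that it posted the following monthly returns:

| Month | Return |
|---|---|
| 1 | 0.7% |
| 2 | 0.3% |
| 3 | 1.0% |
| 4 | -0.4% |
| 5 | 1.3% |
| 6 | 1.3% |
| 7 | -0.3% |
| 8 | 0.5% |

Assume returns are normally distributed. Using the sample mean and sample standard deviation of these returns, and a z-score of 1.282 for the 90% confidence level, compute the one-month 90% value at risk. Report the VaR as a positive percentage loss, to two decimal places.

r̄ = (0.7 + 0.3 + 1 − 0.4 + 1.3 + 1.3 − 0.3 + 0.5) / 8 = 4.40 / 8 = 0.5500%
Sample σ = √[Σ(r − r̄)² / 7] = √[3.0400 / 7] = √0.4343 = 0.6590%
VaR = −(r̄ − z·σ) = −(0.5500 − 1.282 × 0.6590) = −(-0.2948) = 0.2948%

0.29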